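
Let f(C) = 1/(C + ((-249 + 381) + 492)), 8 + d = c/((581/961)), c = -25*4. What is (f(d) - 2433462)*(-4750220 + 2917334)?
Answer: 583838907612042753/130898 ≈ 4.4603e+12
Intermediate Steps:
c = -100
d = -100748/581 (d = -8 - 100/(581/961) = -8 - 100/(581*(1/961)) = -8 - 100/581/961 = -8 - 100*961/581 = -8 - 96100/581 = -100748/581 ≈ -173.40)
f(C) = 1/(624 + C) (f(C) = 1/(C + (132 + 492)) = 1/(C + 624) = 1/(624 + C))
(f(d) - 2433462)*(-4750220 + 2917334) = (1/(624 - 100748/581) - 2433462)*(-4750220 + 2917334) = (1/(261796/581) - 2433462)*(-1832886) = (581/261796 - 2433462)*(-1832886) = -637070617171/261796*(-1832886) = 583838907612042753/130898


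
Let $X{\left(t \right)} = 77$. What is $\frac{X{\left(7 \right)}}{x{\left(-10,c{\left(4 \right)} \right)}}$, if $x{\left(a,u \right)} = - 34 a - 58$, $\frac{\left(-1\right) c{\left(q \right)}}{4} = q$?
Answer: $\frac{77}{282} \approx 0.27305$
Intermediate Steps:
$c{\left(q \right)} = - 4 q$
$x{\left(a,u \right)} = -58 - 34 a$
$\frac{X{\left(7 \right)}}{x{\left(-10,c{\left(4 \right)} \right)}} = \frac{77}{-58 - -340} = \frac{77}{-58 + 340} = \frac{77}{282}$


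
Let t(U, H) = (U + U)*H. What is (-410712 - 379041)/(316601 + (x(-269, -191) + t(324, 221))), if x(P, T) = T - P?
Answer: -789753/459887 ≈ -1.7173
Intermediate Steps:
t(U, H) = 2*H*U (t(U, H) = (2*U)*H = 2*H*U)
(-410712 - 379041)/(316601 + (x(-269, -191) + t(324, 221))) = (-410712 - 379041)/(316601 + ((-191 - 1*(-269)) + 2*221*324)) = -789753/(316601 + ((-191 + 269) + 143208)) = -789753/(316601 + (78 + 143208)) = -789753/(316601 + 143286) = -789753/459887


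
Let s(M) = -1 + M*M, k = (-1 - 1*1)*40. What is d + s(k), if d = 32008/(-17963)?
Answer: 114913229/17963 ≈ 6397.2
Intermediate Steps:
d = -32008/17963 (d = 32008*(-1/17963) = -32008/17963 ≈ -1.7819)
k = -80 (k = (-1 - 1)*40 = -2*40 = -80)
s(M) = -1 + M²
d + s(k) = -32008/17963 + (-1 + (-80)²) = -32008/17963 + (-1 + 6400) = -32008/17963 + 6399 = 114913229/17963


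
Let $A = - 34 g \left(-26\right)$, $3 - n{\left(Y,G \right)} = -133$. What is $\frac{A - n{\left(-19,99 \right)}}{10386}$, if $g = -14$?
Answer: $- \frac{6256}{5193} \approx -1.2047$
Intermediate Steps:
$n{\left(Y,G \right)} = 136$ ($n{\left(Y,G \right)} = 3 - -133 = 3 + 133 = 136$)
$A = -12376$ ($A = \left(-34\right) \left(-14\right) \left(-26\right) = 476 \left(-26\right) = -12376$)
$\frac{A - n{\left(-19,99 \right)}}{10386} = \frac{-12376 - 136}{10386} = \left(-12376 - 136\right) \frac{1}{10386} = \left(-12512\right) \frac{1}{10386} = - \frac{6256}{5193}$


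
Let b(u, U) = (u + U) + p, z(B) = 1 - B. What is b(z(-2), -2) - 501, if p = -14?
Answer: -514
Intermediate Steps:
b(u, U) = -14 + U + u (b(u, U) = (u + U) - 14 = (U + u) - 14 = -14 + U + u)
b(z(-2), -2) - 501 = (-14 - 2 + (1 - 1*(-2))) - 501 = (-14 - 2 + (1 + 2)) - 501 = (-14 - 2 + 3) - 501 = -13 - 501 = -514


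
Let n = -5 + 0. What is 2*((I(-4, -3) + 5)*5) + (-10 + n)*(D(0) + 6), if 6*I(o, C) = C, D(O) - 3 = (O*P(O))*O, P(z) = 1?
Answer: -90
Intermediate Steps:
n = -5
D(O) = 3 + O² (D(O) = 3 + (O*1)*O = 3 + O*O = 3 + O²)
I(o, C) = C/6
2*((I(-4, -3) + 5)*5) + (-10 + n)*(D(0) + 6) = 2*(((⅙)*(-3) + 5)*5) + (-10 - 5)*((3 + 0²) + 6) = 2*((-½ + 5)*5) - 15*((3 + 0) + 6) = 2*((9/2)*5) - 15*(3 + 6) = 2*(45/2) - 15*9 = 45 - 135 = -90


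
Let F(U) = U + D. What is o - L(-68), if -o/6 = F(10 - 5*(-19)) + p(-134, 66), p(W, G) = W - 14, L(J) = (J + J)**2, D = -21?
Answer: -18112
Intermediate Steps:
L(J) = 4*J**2 (L(J) = (2*J)**2 = 4*J**2)
p(W, G) = -14 + W
F(U) = -21 + U (F(U) = U - 21 = -21 + U)
o = 384 (o = -6*((-21 + (10 - 5*(-19))) + (-14 - 134)) = -6*((-21 + (10 - 1*(-95))) - 148) = -6*((-21 + (10 + 95)) - 148) = -6*((-21 + 105) - 148) = -6*(84 - 148) = -6*(-64) = 384)
o - L(-68) = 384 - 4*(-68)**2 = 384 - 4*4624 = 384 - 1*18496 = 384 - 18496 = -18112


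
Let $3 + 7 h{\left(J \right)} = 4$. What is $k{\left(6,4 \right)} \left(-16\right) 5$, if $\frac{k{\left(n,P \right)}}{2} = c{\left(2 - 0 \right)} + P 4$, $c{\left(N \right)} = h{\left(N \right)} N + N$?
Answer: $- \frac{20480}{7} \approx -2925.7$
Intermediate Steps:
$h{\left(J \right)} = \frac{1}{7}$ ($h{\left(J \right)} = - \frac{3}{7} + \frac{1}{7} \cdot 4 = - \frac{3}{7} + \frac{4}{7} = \frac{1}{7}$)
$c{\left(N \right)} = \frac{8 N}{7}$ ($c{\left(N \right)} = \frac{N}{7} + N = \frac{8 N}{7}$)
$k{\left(n,P \right)} = \frac{32}{7} + 8 P$ ($k{\left(n,P \right)} = 2 \left(\frac{8 \left(2 - 0\right)}{7} + P 4\right) = 2 \left(\frac{8 \left(2 + 0\right)}{7} + 4 P\right) = 2 \left(\frac{8}{7} \cdot 2 + 4 P\right) = 2 \left(\frac{16}{7} + 4 P\right) = \frac{32}{7} + 8 P$)
$k{\left(6,4 \right)} \left(-16\right) 5 = \left(\frac{32}{7} + 8 \cdot 4\right) \left(-16\right) 5 = \left(\frac{32}{7} + 32\right) \left(-16\right) 5 = \frac{256}{7} \left(-16\right) 5 = \left(- \frac{4096}{7}\right) 5 = - \frac{20480}{7}$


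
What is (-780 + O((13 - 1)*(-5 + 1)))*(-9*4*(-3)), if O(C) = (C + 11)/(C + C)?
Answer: -673587/8 ≈ -84198.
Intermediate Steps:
O(C) = (11 + C)/(2*C) (O(C) = (11 + C)/((2*C)) = (11 + C)*(1/(2*C)) = (11 + C)/(2*C))
(-780 + O((13 - 1)*(-5 + 1)))*(-9*4*(-3)) = (-780 + (11 + (13 - 1)*(-5 + 1))/(2*(((13 - 1)*(-5 + 1)))))*(-9*4*(-3)) = (-780 + (11 + 12*(-4))/(2*((12*(-4)))))*(-36*(-3)) = (-780 + (1/2)*(11 - 48)/(-48))*108 = (-780 + (1/2)*(-1/48)*(-37))*108 = (-780 + 37/96)*108 = -74843/96*108 = -673587/8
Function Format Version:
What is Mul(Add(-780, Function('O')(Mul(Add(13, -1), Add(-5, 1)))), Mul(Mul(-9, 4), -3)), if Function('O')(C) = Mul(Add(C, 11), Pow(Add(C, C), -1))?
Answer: Rational(-673587, 8) ≈ -84198.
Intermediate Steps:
Function('O')(C) = Mul(Rational(1, 2), Pow(C, -1), Add(11, C)) (Function('O')(C) = Mul(Add(11, C), Pow(Mul(2, C), -1)) = Mul(Add(11, C), Mul(Rational(1, 2), Pow(C, -1))) = Mul(Rational(1, 2), Pow(C, -1), Add(11, C)))
Mul(Add(-780, Function('O')(Mul(Add(13, -1), Add(-5, 1)))), Mul(Mul(-9, 4), -3)) = Mul(Add(-780, Mul(Rational(1, 2), Pow(Mul(Add(13, -1), Add(-5, 1)), -1), Add(11, Mul(Add(13, -1), Add(-5, 1))))), Mul(Mul(-9, 4), -3)) = Mul(Add(-780, Mul(Rational(1, 2), Pow(Mul(12, -4), -1), Add(11, Mul(12, -4)))), Mul(-36, -3)) = Mul(Add(-780, Mul(Rational(1, 2), Pow(-48, -1), Add(11, -48))), 108) = Mul(Add(-780, Mul(Rational(1, 2), Rational(-1, 48), -37)), 108) = Mul(Add(-780, Rational(37, 96)), 108) = Mul(Rational(-74843, 96), 108) = Rational(-673587, 8)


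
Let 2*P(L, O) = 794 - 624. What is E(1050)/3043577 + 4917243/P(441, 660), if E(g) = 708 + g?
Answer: 14966007847641/258704045 ≈ 57850.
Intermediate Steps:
P(L, O) = 85 (P(L, O) = (794 - 624)/2 = (1/2)*170 = 85)
E(1050)/3043577 + 4917243/P(441, 660) = (708 + 1050)/3043577 + 4917243/85 = 1758*(1/3043577) + 4917243*(1/85) = 1758/3043577 + 4917243/85 = 14966007847641/258704045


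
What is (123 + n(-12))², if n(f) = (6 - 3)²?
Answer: 17424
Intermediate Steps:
n(f) = 9 (n(f) = 3² = 9)
(123 + n(-12))² = (123 + 9)² = 132² = 17424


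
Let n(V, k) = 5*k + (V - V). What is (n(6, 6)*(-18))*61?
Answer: -32940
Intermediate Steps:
n(V, k) = 5*k (n(V, k) = 5*k + 0 = 5*k)
(n(6, 6)*(-18))*61 = ((5*6)*(-18))*61 = (30*(-18))*61 = -540*61 = -32940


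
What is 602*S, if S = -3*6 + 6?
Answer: -7224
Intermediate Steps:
S = -12 (S = -18 + 6 = -12)
602*S = 602*(-12) = -7224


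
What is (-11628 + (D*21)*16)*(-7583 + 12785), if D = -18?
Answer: -91950552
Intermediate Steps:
(-11628 + (D*21)*16)*(-7583 + 12785) = (-11628 - 18*21*16)*(-7583 + 12785) = (-11628 - 378*16)*5202 = (-11628 - 6048)*5202 = -17676*5202 = -91950552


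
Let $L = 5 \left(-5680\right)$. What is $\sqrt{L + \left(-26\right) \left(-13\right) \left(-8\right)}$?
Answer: $72 i \sqrt{6} \approx 176.36 i$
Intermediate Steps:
$L = -28400$
$\sqrt{L + \left(-26\right) \left(-13\right) \left(-8\right)} = \sqrt{-28400 + \left(-26\right) \left(-13\right) \left(-8\right)} = \sqrt{-28400 + 338 \left(-8\right)} = \sqrt{-28400 - 2704} = \sqrt{-31104} = 72 i \sqrt{6}$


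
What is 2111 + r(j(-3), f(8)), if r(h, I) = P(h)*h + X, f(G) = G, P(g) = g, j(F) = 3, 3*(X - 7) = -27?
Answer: 2118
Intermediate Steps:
X = -2 (X = 7 + (⅓)*(-27) = 7 - 9 = -2)
r(h, I) = -2 + h² (r(h, I) = h*h - 2 = h² - 2 = -2 + h²)
2111 + r(j(-3), f(8)) = 2111 + (-2 + 3²) = 2111 + (-2 + 9) = 2111 + 7 = 2118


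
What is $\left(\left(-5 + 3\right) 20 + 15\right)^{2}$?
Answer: $625$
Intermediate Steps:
$\left(\left(-5 + 3\right) 20 + 15\right)^{2} = \left(\left(-2\right) 20 + 15\right)^{2} = \left(-40 + 15\right)^{2} = \left(-25\right)^{2} = 625$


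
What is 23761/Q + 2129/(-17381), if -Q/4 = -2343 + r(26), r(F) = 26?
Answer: 8025681/3287492 ≈ 2.4413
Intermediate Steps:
Q = 9268 (Q = -4*(-2343 + 26) = -4*(-2317) = 9268)
23761/Q + 2129/(-17381) = 23761/9268 + 2129/(-17381) = 23761*(1/9268) + 2129*(-1/17381) = 23761/9268 - 2129/17381 = 8025681/3287492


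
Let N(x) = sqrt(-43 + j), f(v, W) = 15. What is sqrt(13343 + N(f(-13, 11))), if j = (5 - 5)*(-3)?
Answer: sqrt(13343 + I*sqrt(43)) ≈ 115.51 + 0.0284*I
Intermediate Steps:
j = 0 (j = 0*(-3) = 0)
N(x) = I*sqrt(43) (N(x) = sqrt(-43 + 0) = sqrt(-43) = I*sqrt(43))
sqrt(13343 + N(f(-13, 11))) = sqrt(13343 + I*sqrt(43))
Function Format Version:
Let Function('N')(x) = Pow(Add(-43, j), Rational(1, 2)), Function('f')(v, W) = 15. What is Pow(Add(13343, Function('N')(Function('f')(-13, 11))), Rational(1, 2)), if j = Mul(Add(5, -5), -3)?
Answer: Pow(Add(13343, Mul(I, Pow(43, Rational(1, 2)))), Rational(1, 2)) ≈ Add(115.51, Mul(0.0284, I))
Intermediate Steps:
j = 0 (j = Mul(0, -3) = 0)
Function('N')(x) = Mul(I, Pow(43, Rational(1, 2))) (Function('N')(x) = Pow(Add(-43, 0), Rational(1, 2)) = Pow(-43, Rational(1, 2)) = Mul(I, Pow(43, Rational(1, 2))))
Pow(Add(13343, Function('N')(Function('f')(-13, 11))), Rational(1, 2)) = Pow(Add(13343, Mul(I, Pow(43, Rational(1, 2)))), Rational(1, 2))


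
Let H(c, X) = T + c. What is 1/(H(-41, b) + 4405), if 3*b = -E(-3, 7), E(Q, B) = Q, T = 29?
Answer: 1/4393 ≈ 0.00022763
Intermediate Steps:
b = 1 (b = (-1*(-3))/3 = (1/3)*3 = 1)
H(c, X) = 29 + c
1/(H(-41, b) + 4405) = 1/((29 - 41) + 4405) = 1/(-12 + 4405) = 1/4393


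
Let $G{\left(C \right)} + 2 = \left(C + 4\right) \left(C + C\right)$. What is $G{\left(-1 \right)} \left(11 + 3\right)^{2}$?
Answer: $-1568$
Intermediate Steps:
$G{\left(C \right)} = -2 + 2 C \left(4 + C\right)$ ($G{\left(C \right)} = -2 + \left(C + 4\right) \left(C + C\right) = -2 + \left(4 + C\right) 2 C = -2 + 2 C \left(4 + C\right)$)
$G{\left(-1 \right)} \left(11 + 3\right)^{2} = \left(-2 + 2 \left(-1\right)^{2} + 8 \left(-1\right)\right) \left(11 + 3\right)^{2} = \left(-2 + 2 \cdot 1 - 8\right) 14^{2} = \left(-2 + 2 - 8\right) 196 = \left(-8\right) 196 = -1568$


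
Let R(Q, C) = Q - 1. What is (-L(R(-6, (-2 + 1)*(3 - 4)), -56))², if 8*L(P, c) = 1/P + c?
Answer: 154449/3136 ≈ 49.250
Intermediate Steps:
R(Q, C) = -1 + Q
L(P, c) = c/8 + 1/(8*P) (L(P, c) = (1/P + c)/8 = (c + 1/P)/8 = c/8 + 1/(8*P))
(-L(R(-6, (-2 + 1)*(3 - 4)), -56))² = (-(1 + (-1 - 6)*(-56))/(8*(-1 - 6)))² = (-(1 - 7*(-56))/(8*(-7)))² = (-(-1)*(1 + 392)/(8*7))² = (-(-1)*393/(8*7))² = (-1*(-393/56))² = (393/56)² = 154449/3136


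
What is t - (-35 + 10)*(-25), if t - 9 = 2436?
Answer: 1820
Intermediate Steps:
t = 2445 (t = 9 + 2436 = 2445)
t - (-35 + 10)*(-25) = 2445 - (-35 + 10)*(-25) = 2445 - (-25)*(-25) = 2445 - 1*625 = 2445 - 625 = 1820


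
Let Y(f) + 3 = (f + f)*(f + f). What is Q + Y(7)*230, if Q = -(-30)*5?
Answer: 44540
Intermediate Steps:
Y(f) = -3 + 4*f**2 (Y(f) = -3 + (f + f)*(f + f) = -3 + (2*f)*(2*f) = -3 + 4*f**2)
Q = 150 (Q = -1*(-150) = 150)
Q + Y(7)*230 = 150 + (-3 + 4*7**2)*230 = 150 + (-3 + 4*49)*230 = 150 + (-3 + 196)*230 = 150 + 193*230 = 150 + 44390 = 44540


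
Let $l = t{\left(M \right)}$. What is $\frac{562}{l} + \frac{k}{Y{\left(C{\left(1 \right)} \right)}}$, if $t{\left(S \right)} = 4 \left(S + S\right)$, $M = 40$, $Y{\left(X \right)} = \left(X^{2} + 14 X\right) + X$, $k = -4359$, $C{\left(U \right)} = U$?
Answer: $- \frac{43309}{160} \approx -270.68$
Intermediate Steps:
$Y{\left(X \right)} = X^{2} + 15 X$
$t{\left(S \right)} = 8 S$ ($t{\left(S \right)} = 4 \cdot 2 S = 8 S$)
$l = 320$ ($l = 8 \cdot 40 = 320$)
$\frac{562}{l} + \frac{k}{Y{\left(C{\left(1 \right)} \right)}} = \frac{562}{320} - \frac{4359}{1 \left(15 + 1\right)} = 562 \cdot \frac{1}{320} - \frac{4359}{1 \cdot 16} = \frac{281}{160} - \frac{4359}{16} = - \frac{43309}{160}$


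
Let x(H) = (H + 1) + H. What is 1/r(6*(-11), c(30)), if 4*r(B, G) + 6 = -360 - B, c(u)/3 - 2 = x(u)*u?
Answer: -1/75 ≈ -0.013333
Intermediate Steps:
x(H) = 1 + 2*H (x(H) = (1 + H) + H = 1 + 2*H)
c(u) = 6 + 3*u*(1 + 2*u) (c(u) = 6 + 3*((1 + 2*u)*u) = 6 + 3*(u*(1 + 2*u)) = 6 + 3*u*(1 + 2*u))
r(B, G) = -183/2 - B/4 (r(B, G) = -3/2 + (-360 - B)/4 = -3/2 + (-90 - B/4) = -183/2 - B/4)
1/r(6*(-11), c(30)) = 1/(-183/2 - 3*(-11)/2) = 1/(-183/2 - 1/4*(-66)) = 1/(-183/2 + 33/2) = 1/(-75) = -1/75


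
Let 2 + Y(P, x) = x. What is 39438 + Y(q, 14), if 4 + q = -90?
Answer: 39450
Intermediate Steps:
q = -94 (q = -4 - 90 = -94)
Y(P, x) = -2 + x
39438 + Y(q, 14) = 39438 + (-2 + 14) = 39438 + 12 = 39450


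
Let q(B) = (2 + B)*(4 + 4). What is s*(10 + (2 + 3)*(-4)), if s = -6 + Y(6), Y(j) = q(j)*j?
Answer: -3780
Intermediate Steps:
q(B) = 16 + 8*B (q(B) = (2 + B)*8 = 16 + 8*B)
Y(j) = j*(16 + 8*j) (Y(j) = (16 + 8*j)*j = j*(16 + 8*j))
s = 378 (s = -6 + 8*6*(2 + 6) = -6 + 8*6*8 = -6 + 384 = 378)
s*(10 + (2 + 3)*(-4)) = 378*(10 + (2 + 3)*(-4)) = 378*(10 + 5*(-4)) = 378*(10 - 20) = 378*(-10) = -3780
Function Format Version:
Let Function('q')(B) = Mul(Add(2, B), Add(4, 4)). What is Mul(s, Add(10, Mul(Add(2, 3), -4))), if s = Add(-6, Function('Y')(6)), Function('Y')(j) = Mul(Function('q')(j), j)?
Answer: -3780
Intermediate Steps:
Function('q')(B) = Add(16, Mul(8, B)) (Function('q')(B) = Mul(Add(2, B), 8) = Add(16, Mul(8, B)))
Function('Y')(j) = Mul(j, Add(16, Mul(8, j))) (Function('Y')(j) = Mul(Add(16, Mul(8, j)), j) = Mul(j, Add(16, Mul(8, j))))
s = 378 (s = Add(-6, Mul(8, 6, Add(2, 6))) = Add(-6, Mul(8, 6, 8)) = Add(-6, 384) = 378)
Mul(s, Add(10, Mul(Add(2, 3), -4))) = Mul(378, Add(10, Mul(Add(2, 3), -4))) = Mul(378, Add(10, Mul(5, -4))) = Mul(378, Add(10, -20)) = Mul(378, -10) = -3780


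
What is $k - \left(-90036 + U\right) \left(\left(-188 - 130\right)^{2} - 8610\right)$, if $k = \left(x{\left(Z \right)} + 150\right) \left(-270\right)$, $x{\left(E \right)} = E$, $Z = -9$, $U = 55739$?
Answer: $3172914588$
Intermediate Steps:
$k = -38070$ ($k = \left(-9 + 150\right) \left(-270\right) = 141 \left(-270\right) = -38070$)
$k - \left(-90036 + U\right) \left(\left(-188 - 130\right)^{2} - 8610\right) = -38070 - \left(-90036 + 55739\right) \left(\left(-188 - 130\right)^{2} - 8610\right) = -38070 - - 34297 \left(\left(-318\right)^{2} - 8610\right) = -38070 - - 34297 \left(101124 - 8610\right) = -38070 - \left(-34297\right) 92514 = -38070 - -3172952658 = -38070 + 3172952658 = 3172914588$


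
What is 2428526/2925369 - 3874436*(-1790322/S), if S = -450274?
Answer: -10145892947559790262/658608800553 ≈ -1.5405e+7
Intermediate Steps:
2428526/2925369 - 3874436*(-1790322/S) = 2428526/2925369 - 3874436/((-450274/(-1790322))) = 2428526*(1/2925369) - 3874436/((-450274*(-1/1790322))) = 2428526/2925369 - 3874436/225137/895161 = 2428526/2925369 - 3874436*895161/225137 = 2428526/2925369 - 3468244004196/225137 = -10145892947559790262/658608800553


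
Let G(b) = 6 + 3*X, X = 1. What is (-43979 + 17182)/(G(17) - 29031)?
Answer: 26797/29022 ≈ 0.92333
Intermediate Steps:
G(b) = 9 (G(b) = 6 + 3*1 = 6 + 3 = 9)
(-43979 + 17182)/(G(17) - 29031) = (-43979 + 17182)/(9 - 29031) = -26797/(-29022) = -26797*(-1/29022) = 26797/29022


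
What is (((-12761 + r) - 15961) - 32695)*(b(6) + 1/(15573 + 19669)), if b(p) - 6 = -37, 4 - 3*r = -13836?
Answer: 62058062637/35242 ≈ 1.7609e+6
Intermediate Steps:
r = 13840/3 (r = 4/3 - ⅓*(-13836) = 4/3 + 4612 = 13840/3 ≈ 4613.3)
b(p) = -31 (b(p) = 6 - 37 = -31)
(((-12761 + r) - 15961) - 32695)*(b(6) + 1/(15573 + 19669)) = (((-12761 + 13840/3) - 15961) - 32695)*(-31 + 1/(15573 + 19669)) = ((-24443/3 - 15961) - 32695)*(-31 + 1/35242) = (-72326/3 - 32695)*(-31 + 1/35242) = -170411/3*(-1092501/35242) = 62058062637/35242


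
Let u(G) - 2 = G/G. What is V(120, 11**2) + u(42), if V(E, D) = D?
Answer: 124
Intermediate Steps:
u(G) = 3 (u(G) = 2 + G/G = 2 + 1 = 3)
V(120, 11**2) + u(42) = 11**2 + 3 = 121 + 3 = 124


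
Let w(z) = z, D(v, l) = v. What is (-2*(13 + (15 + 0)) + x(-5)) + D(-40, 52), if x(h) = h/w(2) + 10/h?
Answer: -201/2 ≈ -100.50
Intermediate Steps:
x(h) = h/2 + 10/h
(-2*(13 + (15 + 0)) + x(-5)) + D(-40, 52) = (-2*(13 + (15 + 0)) + ((½)*(-5) + 10/(-5))) - 40 = (-2*(13 + 15) + (-5/2 + 10*(-⅕))) - 40 = (-2*28 + (-5/2 - 2)) - 40 = (-56 - 9/2) - 40 = -121/2 - 40 = -201/2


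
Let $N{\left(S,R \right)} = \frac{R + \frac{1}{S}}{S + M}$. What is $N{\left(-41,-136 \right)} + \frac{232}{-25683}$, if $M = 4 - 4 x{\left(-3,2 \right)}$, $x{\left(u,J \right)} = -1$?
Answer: $\frac{4330915}{1053003} \approx 4.1129$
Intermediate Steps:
$M = 8$ ($M = 4 - -4 = 4 + 4 = 8$)
$N{\left(S,R \right)} = \frac{R + \frac{1}{S}}{8 + S}$ ($N{\left(S,R \right)} = \frac{R + \frac{1}{S}}{S + 8} = \frac{R + \frac{1}{S}}{8 + S}$)
$N{\left(-41,-136 \right)} + \frac{232}{-25683} = \frac{1 - -5576}{\left(-41\right) \left(8 - 41\right)} + \frac{232}{-25683} = - \frac{1 + 5576}{41 \left(-33\right)} + 232 \left(- \frac{1}{25683}\right) = \left(- \frac{1}{41}\right) \left(- \frac{1}{33}\right) 5577 - \frac{232}{25683} = \frac{169}{41} - \frac{232}{25683} = \frac{4330915}{1053003}$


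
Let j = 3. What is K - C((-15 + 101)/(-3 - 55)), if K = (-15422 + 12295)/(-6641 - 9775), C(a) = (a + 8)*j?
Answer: -9217189/476064 ≈ -19.361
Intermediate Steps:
C(a) = 24 + 3*a (C(a) = (a + 8)*3 = (8 + a)*3 = 24 + 3*a)
K = 3127/16416 (K = -3127/(-16416) = -3127*(-1/16416) = 3127/16416 ≈ 0.19049)
K - C((-15 + 101)/(-3 - 55)) = 3127/16416 - (24 + 3*((-15 + 101)/(-3 - 55))) = 3127/16416 - (24 + 3*(86/(-58))) = 3127/16416 - (24 + 3*(86*(-1/58))) = 3127/16416 - (24 + 3*(-43/29)) = 3127/16416 - (24 - 129/29) = 3127/16416 - 1*567/29 = 3127/16416 - 567/29 = -9217189/476064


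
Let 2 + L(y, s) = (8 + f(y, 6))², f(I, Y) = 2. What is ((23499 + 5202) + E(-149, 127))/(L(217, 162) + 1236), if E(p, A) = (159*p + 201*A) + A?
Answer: 15332/667 ≈ 22.987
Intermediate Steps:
E(p, A) = 159*p + 202*A
L(y, s) = 98 (L(y, s) = -2 + (8 + 2)² = -2 + 10² = -2 + 100 = 98)
((23499 + 5202) + E(-149, 127))/(L(217, 162) + 1236) = ((23499 + 5202) + (159*(-149) + 202*127))/(98 + 1236) = (28701 + (-23691 + 25654))/1334 = (28701 + 1963)*(1/1334) = 30664*(1/1334) = 15332/667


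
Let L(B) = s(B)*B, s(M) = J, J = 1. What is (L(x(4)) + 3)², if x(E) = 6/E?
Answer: 81/4 ≈ 20.250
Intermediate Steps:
s(M) = 1
L(B) = B (L(B) = 1*B = B)
(L(x(4)) + 3)² = (6/4 + 3)² = (6*(¼) + 3)² = (3/2 + 3)² = (9/2)² = 81/4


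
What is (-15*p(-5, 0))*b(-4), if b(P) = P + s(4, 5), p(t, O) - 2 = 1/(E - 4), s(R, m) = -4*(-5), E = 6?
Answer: -600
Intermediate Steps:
s(R, m) = 20
p(t, O) = 5/2 (p(t, O) = 2 + 1/(6 - 4) = 2 + 1/2 = 2 + ½ = 5/2)
b(P) = 20 + P (b(P) = P + 20 = 20 + P)
(-15*p(-5, 0))*b(-4) = (-15*5/2)*(20 - 4) = -75/2*16 = -600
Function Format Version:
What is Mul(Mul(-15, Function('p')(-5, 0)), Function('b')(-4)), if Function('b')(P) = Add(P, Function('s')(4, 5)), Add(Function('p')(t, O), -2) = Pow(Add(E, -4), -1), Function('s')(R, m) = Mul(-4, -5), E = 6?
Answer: -600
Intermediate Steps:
Function('s')(R, m) = 20
Function('p')(t, O) = Rational(5, 2) (Function('p')(t, O) = Add(2, Pow(Add(6, -4), -1)) = Add(2, Pow(2, -1)) = Add(2, Rational(1, 2)) = Rational(5, 2))
Function('b')(P) = Add(20, P) (Function('b')(P) = Add(P, 20) = Add(20, P))
Mul(Mul(-15, Function('p')(-5, 0)), Function('b')(-4)) = Mul(Mul(-15, Rational(5, 2)), Add(20, -4)) = Mul(Rational(-75, 2), 16) = -600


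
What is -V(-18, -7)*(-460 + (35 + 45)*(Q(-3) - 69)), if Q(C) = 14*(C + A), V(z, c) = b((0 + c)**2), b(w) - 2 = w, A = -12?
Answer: 1161780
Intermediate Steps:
b(w) = 2 + w
V(z, c) = 2 + c**2 (V(z, c) = 2 + (0 + c)**2 = 2 + c**2)
Q(C) = -168 + 14*C (Q(C) = 14*(C - 12) = 14*(-12 + C) = -168 + 14*C)
-V(-18, -7)*(-460 + (35 + 45)*(Q(-3) - 69)) = -(2 + (-7)**2)*(-460 + (35 + 45)*((-168 + 14*(-3)) - 69)) = -(2 + 49)*(-460 + 80*((-168 - 42) - 69)) = -51*(-460 + 80*(-210 - 69)) = -51*(-460 + 80*(-279)) = -51*(-460 - 22320) = -51*(-22780) = -1*(-1161780) = 1161780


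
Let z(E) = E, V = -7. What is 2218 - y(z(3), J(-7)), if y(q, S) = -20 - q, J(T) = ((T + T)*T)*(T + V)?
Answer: 2241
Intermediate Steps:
J(T) = 2*T²*(-7 + T) (J(T) = ((T + T)*T)*(T - 7) = ((2*T)*T)*(-7 + T) = (2*T²)*(-7 + T) = 2*T²*(-7 + T))
2218 - y(z(3), J(-7)) = 2218 - (-20 - 1*3) = 2218 - (-20 - 3) = 2218 - 1*(-23) = 2218 + 23 = 2241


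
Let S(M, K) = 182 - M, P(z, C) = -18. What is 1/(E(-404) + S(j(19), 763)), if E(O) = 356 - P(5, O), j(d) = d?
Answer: 1/537 ≈ 0.0018622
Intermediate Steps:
E(O) = 374 (E(O) = 356 - 1*(-18) = 356 + 18 = 374)
1/(E(-404) + S(j(19), 763)) = 1/(374 + (182 - 1*19)) = 1/(374 + (182 - 19)) = 1/(374 + 163) = 1/537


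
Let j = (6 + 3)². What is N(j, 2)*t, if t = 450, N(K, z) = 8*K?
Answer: 291600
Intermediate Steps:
j = 81 (j = 9² = 81)
N(j, 2)*t = (8*81)*450 = 648*450 = 291600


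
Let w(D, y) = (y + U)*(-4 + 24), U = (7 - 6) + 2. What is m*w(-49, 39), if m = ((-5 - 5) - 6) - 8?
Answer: -20160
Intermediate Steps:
U = 3 (U = 1 + 2 = 3)
w(D, y) = 60 + 20*y (w(D, y) = (y + 3)*(-4 + 24) = (3 + y)*20 = 60 + 20*y)
m = -24 (m = (-10 - 6) - 8 = -16 - 8 = -24)
m*w(-49, 39) = -24*(60 + 20*39) = -24*(60 + 780) = -24*840 = -20160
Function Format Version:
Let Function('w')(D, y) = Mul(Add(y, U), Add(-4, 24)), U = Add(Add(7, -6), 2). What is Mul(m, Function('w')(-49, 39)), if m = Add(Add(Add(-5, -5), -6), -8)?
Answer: -20160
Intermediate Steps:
U = 3 (U = Add(1, 2) = 3)
Function('w')(D, y) = Add(60, Mul(20, y)) (Function('w')(D, y) = Mul(Add(y, 3), Add(-4, 24)) = Mul(Add(3, y), 20) = Add(60, Mul(20, y)))
m = -24 (m = Add(Add(-10, -6), -8) = Add(-16, -8) = -24)
Mul(m, Function('w')(-49, 39)) = Mul(-24, Add(60, Mul(20, 39))) = Mul(-24, Add(60, 780)) = Mul(-24, 840) = -20160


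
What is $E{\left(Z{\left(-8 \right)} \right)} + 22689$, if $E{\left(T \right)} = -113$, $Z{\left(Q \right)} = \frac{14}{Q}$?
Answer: $22576$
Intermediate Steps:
$E{\left(Z{\left(-8 \right)} \right)} + 22689 = -113 + 22689 = 22576$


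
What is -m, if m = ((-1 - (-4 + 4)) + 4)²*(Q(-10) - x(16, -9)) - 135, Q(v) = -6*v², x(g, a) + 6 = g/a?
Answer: 5465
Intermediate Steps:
x(g, a) = -6 + g/a
m = -5465 (m = ((-1 - (-4 + 4)) + 4)²*(-6*(-10)² - (-6 + 16/(-9))) - 135 = ((-1 - 1*0) + 4)²*(-6*100 - (-6 + 16*(-⅑))) - 135 = ((-1 + 0) + 4)²*(-600 - (-6 - 16/9)) - 135 = (-1 + 4)²*(-600 - 1*(-70/9)) - 135 = 3²*(-600 + 70/9) - 135 = 9*(-5330/9) - 135 = -5330 - 135 = -5465)
-m = -1*(-5465) = 5465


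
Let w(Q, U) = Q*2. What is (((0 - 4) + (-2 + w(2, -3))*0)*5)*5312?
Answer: -106240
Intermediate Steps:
w(Q, U) = 2*Q
(((0 - 4) + (-2 + w(2, -3))*0)*5)*5312 = (((0 - 4) + (-2 + 2*2)*0)*5)*5312 = ((-4 + (-2 + 4)*0)*5)*5312 = ((-4 + 2*0)*5)*5312 = ((-4 + 0)*5)*5312 = -4*5*5312 = -20*5312 = -106240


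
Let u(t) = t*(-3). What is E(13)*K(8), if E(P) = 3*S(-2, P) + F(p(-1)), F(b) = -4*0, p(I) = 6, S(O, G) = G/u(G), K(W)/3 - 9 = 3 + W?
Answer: -60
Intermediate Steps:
u(t) = -3*t
K(W) = 36 + 3*W (K(W) = 27 + 3*(3 + W) = 27 + (9 + 3*W) = 36 + 3*W)
S(O, G) = -1/3 (S(O, G) = G/((-3*G)) = G*(-1/(3*G)) = -1/3)
F(b) = 0
E(P) = -1 (E(P) = 3*(-1/3) + 0 = -1 + 0 = -1)
E(13)*K(8) = -(36 + 3*8) = -(36 + 24) = -1*60 = -60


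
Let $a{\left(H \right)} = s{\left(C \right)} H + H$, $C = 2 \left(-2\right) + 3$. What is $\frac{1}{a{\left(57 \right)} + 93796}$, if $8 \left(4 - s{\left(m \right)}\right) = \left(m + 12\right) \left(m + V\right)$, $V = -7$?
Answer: $\frac{1}{94708} \approx 1.0559 \cdot 10^{-5}$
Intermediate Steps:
$C = -1$ ($C = -4 + 3 = -1$)
$s{\left(m \right)} = 4 - \frac{\left(-7 + m\right) \left(12 + m\right)}{8}$ ($s{\left(m \right)} = 4 - \frac{\left(m + 12\right) \left(m - 7\right)}{8} = 4 - \frac{\left(12 + m\right) \left(-7 + m\right)}{8} = 4 - \frac{\left(-7 + m\right) \left(12 + m\right)}{8}$)
$a{\left(H \right)} = 16 H$ ($a{\left(H \right)} = \left(\frac{29}{2} - - \frac{5}{8} - \frac{\left(-1\right)^{2}}{8}\right) H + H = \left(\frac{29}{2} + \frac{5}{8} - \frac{1}{8}\right) H + H = 15 H + H = 16 H$)
$\frac{1}{a{\left(57 \right)} + 93796} = \frac{1}{16 \cdot 57 + 93796} = \frac{1}{912 + 93796} = \frac{1}{94708}$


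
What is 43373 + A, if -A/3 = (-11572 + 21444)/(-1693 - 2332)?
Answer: 174605941/4025 ≈ 43380.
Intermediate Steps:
A = 29616/4025 (A = -3*(-11572 + 21444)/(-1693 - 2332) = -29616/(-4025) = -29616*(-1)/4025 = -3*(-9872/4025) = 29616/4025 ≈ 7.3580)
43373 + A = 43373 + 29616/4025 = 174605941/4025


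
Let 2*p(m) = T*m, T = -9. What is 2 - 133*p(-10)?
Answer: -5983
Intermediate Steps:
p(m) = -9*m/2 (p(m) = (-9*m)/2 = -9*m/2)
2 - 133*p(-10) = 2 - (-1197)*(-10)/2 = 2 - 133*45 = 2 - 5985 = -5983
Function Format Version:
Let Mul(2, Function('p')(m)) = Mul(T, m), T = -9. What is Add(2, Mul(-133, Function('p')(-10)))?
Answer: -5983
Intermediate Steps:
Function('p')(m) = Mul(Rational(-9, 2), m) (Function('p')(m) = Mul(Rational(1, 2), Mul(-9, m)) = Mul(Rational(-9, 2), m))
Add(2, Mul(-133, Function('p')(-10))) = Add(2, Mul(-133, Mul(Rational(-9, 2), -10))) = Add(2, Mul(-133, 45)) = Add(2, -5985) = -5983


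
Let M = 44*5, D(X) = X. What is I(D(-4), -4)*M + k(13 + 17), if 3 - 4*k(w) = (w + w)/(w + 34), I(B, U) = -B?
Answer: 56353/64 ≈ 880.52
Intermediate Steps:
M = 220
k(w) = 3/4 - w/(2*(34 + w)) (k(w) = 3/4 - (w + w)/(4*(w + 34)) = 3/4 - 2*w/(4*(34 + w)) = 3/4 - w/(2*(34 + w)))
I(D(-4), -4)*M + k(13 + 17) = -1*(-4)*220 + (102 + (13 + 17))/(4*(34 + (13 + 17))) = 4*220 + (102 + 30)/(4*(34 + 30)) = 880 + (1/4)*132/64 = 880 + (1/4)*(1/64)*132 = 880 + 33/64 = 56353/64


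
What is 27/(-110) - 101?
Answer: -11137/110 ≈ -101.25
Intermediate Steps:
27/(-110) - 101 = -1/110*27 - 101 = -27/110 - 101 = -11137/110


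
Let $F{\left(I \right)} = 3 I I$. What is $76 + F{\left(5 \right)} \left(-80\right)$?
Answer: $-5924$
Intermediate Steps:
$F{\left(I \right)} = 3 I^{2}$
$76 + F{\left(5 \right)} \left(-80\right) = 76 + 3 \cdot 5^{2} \left(-80\right) = 76 + 3 \cdot 25 \left(-80\right) = 76 + 75 \left(-80\right) = 76 - 6000 = -5924$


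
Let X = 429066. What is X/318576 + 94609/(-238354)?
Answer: 162453695/171022216 ≈ 0.94990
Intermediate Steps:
X/318576 + 94609/(-238354) = 429066/318576 + 94609/(-238354) = 429066*(1/318576) + 94609*(-1/238354) = 71511/53096 - 2557/6442 = 162453695/171022216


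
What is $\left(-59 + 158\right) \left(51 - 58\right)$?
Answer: $-693$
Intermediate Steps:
$\left(-59 + 158\right) \left(51 - 58\right) = 99 \left(-7\right) = -693$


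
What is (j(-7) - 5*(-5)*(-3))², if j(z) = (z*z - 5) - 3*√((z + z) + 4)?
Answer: 871 + 186*I*√10 ≈ 871.0 + 588.18*I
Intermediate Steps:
j(z) = -5 + z² - 3*√(4 + 2*z) (j(z) = (z² - 5) - 3*√(2*z + 4) = (-5 + z²) - 3*√(4 + 2*z) = -5 + z² - 3*√(4 + 2*z))
(j(-7) - 5*(-5)*(-3))² = ((-5 + (-7)² - 3*√(4 + 2*(-7))) - 5*(-5)*(-3))² = ((-5 + 49 - 3*√(4 - 14)) + 25*(-3))² = ((-5 + 49 - 3*I*√10) - 75)² = ((44 - 3*I*√10) - 75)² = (-31 - 3*I*√10)²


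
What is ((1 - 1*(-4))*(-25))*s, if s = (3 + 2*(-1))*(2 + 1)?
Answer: -375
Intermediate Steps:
s = 3 (s = (3 - 2)*3 = 1*3 = 3)
((1 - 1*(-4))*(-25))*s = ((1 - 1*(-4))*(-25))*3 = ((1 + 4)*(-25))*3 = (5*(-25))*3 = -125*3 = -375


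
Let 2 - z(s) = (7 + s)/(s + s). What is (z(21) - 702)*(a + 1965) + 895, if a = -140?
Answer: -3833465/3 ≈ -1.2778e+6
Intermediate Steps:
z(s) = 2 - (7 + s)/(2*s) (z(s) = 2 - (7 + s)/(s + s) = 2 - (7 + s)/(2*s))
(z(21) - 702)*(a + 1965) + 895 = ((½)*(-7 + 3*21)/21 - 702)*(-140 + 1965) + 895 = ((½)*(1/21)*(-7 + 63) - 702)*1825 + 895 = ((½)*(1/21)*56 - 702)*1825 + 895 = (4/3 - 702)*1825 + 895 = -2102/3*1825 + 895 = -3836150/3 + 895 = -3833465/3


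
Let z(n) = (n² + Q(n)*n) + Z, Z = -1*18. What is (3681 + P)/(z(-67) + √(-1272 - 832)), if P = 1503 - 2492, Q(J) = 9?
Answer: 1301582/1870441 - 673*I*√526/1870441 ≈ 0.69587 - 0.0082521*I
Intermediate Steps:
Z = -18
P = -989
z(n) = -18 + n² + 9*n (z(n) = (n² + 9*n) - 18 = -18 + n² + 9*n)
(3681 + P)/(z(-67) + √(-1272 - 832)) = (3681 - 989)/((-18 + (-67)² + 9*(-67)) + √(-1272 - 832)) = 2692/((-18 + 4489 - 603) + √(-2104)) = 2692/(3868 + 2*I*√526)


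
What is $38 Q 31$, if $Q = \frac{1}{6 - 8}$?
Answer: $-589$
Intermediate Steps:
$Q = - \frac{1}{2}$ ($Q = \frac{1}{6 - 8} = \frac{1}{-2} = - \frac{1}{2} \approx -0.5$)
$38 Q 31 = 38 \left(- \frac{1}{2}\right) 31 = \left(-19\right) 31 = -589$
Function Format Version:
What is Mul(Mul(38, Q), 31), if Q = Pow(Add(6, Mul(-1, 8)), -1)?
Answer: -589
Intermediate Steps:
Q = Rational(-1, 2) (Q = Pow(Add(6, -8), -1) = Pow(-2, -1) = Rational(-1, 2) ≈ -0.50000)
Mul(Mul(38, Q), 31) = Mul(Mul(38, Rational(-1, 2)), 31) = Mul(-19, 31) = -589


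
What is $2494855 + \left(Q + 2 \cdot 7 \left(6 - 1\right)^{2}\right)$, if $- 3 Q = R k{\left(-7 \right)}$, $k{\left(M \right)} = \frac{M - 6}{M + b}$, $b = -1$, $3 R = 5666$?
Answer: $\frac{89790551}{36} \approx 2.4942 \cdot 10^{6}$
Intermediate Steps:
$R = \frac{5666}{3}$ ($R = \frac{1}{3} \cdot 5666 = \frac{5666}{3} \approx 1888.7$)
$k{\left(M \right)} = \frac{-6 + M}{-1 + M}$ ($k{\left(M \right)} = \frac{M - 6}{M - 1} = \frac{-6 + M}{-1 + M}$)
$Q = - \frac{36829}{36}$ ($Q = - \frac{\frac{5666}{3} \frac{-6 - 7}{-1 - 7}}{3} = - \frac{\frac{5666}{3} \frac{1}{-8} \left(-13\right)}{3} = - \frac{\frac{5666}{3} \left(\left(- \frac{1}{8}\right) \left(-13\right)\right)}{3} = - \frac{\frac{5666}{3} \cdot \frac{13}{8}}{3} = \left(- \frac{1}{3}\right) \frac{36829}{12} = - \frac{36829}{36} \approx -1023.0$)
$2494855 + \left(Q + 2 \cdot 7 \left(6 - 1\right)^{2}\right) = 2494855 - \left(\frac{36829}{36} - 2 \cdot 7 \left(6 - 1\right)^{2}\right) = 2494855 - \left(\frac{36829}{36} - 14 \cdot 5^{2}\right) = 2494855 + \left(- \frac{36829}{36} + 14 \cdot 25\right) = 2494855 + \left(- \frac{36829}{36} + 350\right) = 2494855 - \frac{24229}{36} = \frac{89790551}{36}$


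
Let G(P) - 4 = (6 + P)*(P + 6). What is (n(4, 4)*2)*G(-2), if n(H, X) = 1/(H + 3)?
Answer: 40/7 ≈ 5.7143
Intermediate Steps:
n(H, X) = 1/(3 + H)
G(P) = 4 + (6 + P)² (G(P) = 4 + (6 + P)*(P + 6) = 4 + (6 + P)*(6 + P) = 4 + (6 + P)²)
(n(4, 4)*2)*G(-2) = (2/(3 + 4))*(4 + (6 - 2)²) = (2/7)*(4 + 4²) = ((⅐)*2)*(4 + 16) = (2/7)*20 = 40/7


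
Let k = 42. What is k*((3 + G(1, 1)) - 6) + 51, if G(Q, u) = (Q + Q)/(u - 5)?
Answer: -96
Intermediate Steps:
G(Q, u) = 2*Q/(-5 + u) (G(Q, u) = (2*Q)/(-5 + u) = 2*Q/(-5 + u))
k*((3 + G(1, 1)) - 6) + 51 = 42*((3 + 2*1/(-5 + 1)) - 6) + 51 = 42*((3 + 2*1/(-4)) - 6) + 51 = 42*((3 + 2*1*(-1/4)) - 6) + 51 = 42*((3 - 1/2) - 6) + 51 = 42*(5/2 - 6) + 51 = 42*(-7/2) + 51 = -147 + 51 = -96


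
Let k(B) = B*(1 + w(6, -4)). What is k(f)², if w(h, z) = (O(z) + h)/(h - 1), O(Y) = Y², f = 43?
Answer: 1347921/25 ≈ 53917.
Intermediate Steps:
w(h, z) = (h + z²)/(-1 + h) (w(h, z) = (z² + h)/(h - 1) = (h + z²)/(-1 + h))
k(B) = 27*B/5 (k(B) = B*(1 + (6 + (-4)²)/(-1 + 6)) = B*(1 + (6 + 16)/5) = B*(1 + (⅕)*22) = B*(1 + 22/5) = B*(27/5) = 27*B/5)
k(f)² = ((27/5)*43)² = (1161/5)² = 1347921/25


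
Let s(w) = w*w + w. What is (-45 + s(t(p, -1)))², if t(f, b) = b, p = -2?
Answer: 2025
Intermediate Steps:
s(w) = w + w² (s(w) = w² + w = w + w²)
(-45 + s(t(p, -1)))² = (-45 - (1 - 1))² = (-45 - 1*0)² = (-45 + 0)² = (-45)² = 2025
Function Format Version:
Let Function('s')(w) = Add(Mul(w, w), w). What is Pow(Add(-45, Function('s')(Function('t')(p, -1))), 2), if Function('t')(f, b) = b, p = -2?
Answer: 2025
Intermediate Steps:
Function('s')(w) = Add(w, Pow(w, 2)) (Function('s')(w) = Add(Pow(w, 2), w) = Add(w, Pow(w, 2)))
Pow(Add(-45, Function('s')(Function('t')(p, -1))), 2) = Pow(Add(-45, Mul(-1, Add(1, -1))), 2) = Pow(Add(-45, Mul(-1, 0)), 2) = Pow(Add(-45, 0), 2) = Pow(-45, 2) = 2025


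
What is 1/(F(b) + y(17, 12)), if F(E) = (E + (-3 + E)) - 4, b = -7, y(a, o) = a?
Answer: -1/4 ≈ -0.25000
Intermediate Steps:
F(E) = -7 + 2*E (F(E) = (-3 + 2*E) - 4 = -7 + 2*E)
1/(F(b) + y(17, 12)) = 1/((-7 + 2*(-7)) + 17) = 1/((-7 - 14) + 17) = 1/(-21 + 17) = 1/(-4) = -1/4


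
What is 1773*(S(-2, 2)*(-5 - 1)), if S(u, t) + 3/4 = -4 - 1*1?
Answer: 122337/2 ≈ 61169.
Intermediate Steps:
S(u, t) = -23/4 (S(u, t) = -¾ + (-4 - 1*1) = -¾ + (-4 - 1) = -¾ - 5 = -23/4)
1773*(S(-2, 2)*(-5 - 1)) = 1773*(-23*(-5 - 1)/4) = 1773*(-23/4*(-6)) = 1773*(69/2) = 122337/2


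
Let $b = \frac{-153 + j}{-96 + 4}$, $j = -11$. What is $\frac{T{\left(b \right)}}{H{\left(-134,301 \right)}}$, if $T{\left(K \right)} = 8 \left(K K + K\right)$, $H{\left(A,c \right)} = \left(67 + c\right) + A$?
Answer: $\frac{10496}{61893} \approx 0.16958$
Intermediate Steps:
$b = \frac{41}{23}$ ($b = \frac{-153 - 11}{-96 + 4} = - \frac{164}{-92} = \left(-164\right) \left(- \frac{1}{92}\right) = \frac{41}{23} \approx 1.7826$)
$H{\left(A,c \right)} = 67 + A + c$
$T{\left(K \right)} = 8 K + 8 K^{2}$ ($T{\left(K \right)} = 8 \left(K^{2} + K\right) = 8 \left(K + K^{2}\right) = 8 K + 8 K^{2}$)
$\frac{T{\left(b \right)}}{H{\left(-134,301 \right)}} = \frac{8 \cdot \frac{41}{23} \left(1 + \frac{41}{23}\right)}{67 - 134 + 301} = \frac{8 \cdot \frac{41}{23} \cdot \frac{64}{23}}{234} = \frac{20992}{529} \cdot \frac{1}{234} = \frac{10496}{61893}$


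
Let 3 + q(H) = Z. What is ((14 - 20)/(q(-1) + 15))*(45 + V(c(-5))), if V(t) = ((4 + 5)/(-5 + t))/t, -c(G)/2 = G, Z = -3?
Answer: -753/25 ≈ -30.120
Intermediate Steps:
q(H) = -6 (q(H) = -3 - 3 = -6)
c(G) = -2*G
V(t) = 9/(t*(-5 + t)) (V(t) = (9/(-5 + t))/t = 9/(t*(-5 + t)))
((14 - 20)/(q(-1) + 15))*(45 + V(c(-5))) = ((14 - 20)/(-6 + 15))*(45 + 9/(((-2*(-5)))*(-5 - 2*(-5)))) = (-6/9)*(45 + 9/(10*(-5 + 10))) = (-6*⅑)*(45 + 9*(⅒)/5) = -2*(45 + 9*(⅒)*(⅕))/3 = -2*(45 + 9/50)/3 = -⅔*2259/50 = -753/25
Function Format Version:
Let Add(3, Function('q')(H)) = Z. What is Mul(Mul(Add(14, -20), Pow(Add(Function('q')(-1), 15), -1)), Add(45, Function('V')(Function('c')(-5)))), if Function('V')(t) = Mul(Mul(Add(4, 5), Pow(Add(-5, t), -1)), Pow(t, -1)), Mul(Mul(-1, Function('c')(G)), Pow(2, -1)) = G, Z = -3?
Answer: Rational(-753, 25) ≈ -30.120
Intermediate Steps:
Function('q')(H) = -6 (Function('q')(H) = Add(-3, -3) = -6)
Function('c')(G) = Mul(-2, G)
Function('V')(t) = Mul(9, Pow(t, -1), Pow(Add(-5, t), -1)) (Function('V')(t) = Mul(Mul(9, Pow(Add(-5, t), -1)), Pow(t, -1)) = Mul(9, Pow(t, -1), Pow(Add(-5, t), -1)))
Mul(Mul(Add(14, -20), Pow(Add(Function('q')(-1), 15), -1)), Add(45, Function('V')(Function('c')(-5)))) = Mul(Mul(Add(14, -20), Pow(Add(-6, 15), -1)), Add(45, Mul(9, Pow(Mul(-2, -5), -1), Pow(Add(-5, Mul(-2, -5)), -1)))) = Mul(Mul(-6, Pow(9, -1)), Add(45, Mul(9, Pow(10, -1), Pow(Add(-5, 10), -1)))) = Mul(Mul(-6, Rational(1, 9)), Add(45, Mul(9, Rational(1, 10), Pow(5, -1)))) = Mul(Rational(-2, 3), Add(45, Mul(9, Rational(1, 10), Rational(1, 5)))) = Mul(Rational(-2, 3), Add(45, Rational(9, 50))) = Mul(Rational(-2, 3), Rational(2259, 50)) = Rational(-753, 25)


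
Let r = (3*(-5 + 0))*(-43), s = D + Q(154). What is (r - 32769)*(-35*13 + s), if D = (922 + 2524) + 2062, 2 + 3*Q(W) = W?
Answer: -163950188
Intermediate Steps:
Q(W) = -⅔ + W/3
D = 5508 (D = 3446 + 2062 = 5508)
s = 16676/3 (s = 5508 + (-⅔ + (⅓)*154) = 5508 + (-⅔ + 154/3) = 5508 + 152/3 = 16676/3 ≈ 5558.7)
r = 645 (r = (3*(-5))*(-43) = -15*(-43) = 645)
(r - 32769)*(-35*13 + s) = (645 - 32769)*(-35*13 + 16676/3) = -32124*(-455 + 16676/3) = -32124*15311/3 = -163950188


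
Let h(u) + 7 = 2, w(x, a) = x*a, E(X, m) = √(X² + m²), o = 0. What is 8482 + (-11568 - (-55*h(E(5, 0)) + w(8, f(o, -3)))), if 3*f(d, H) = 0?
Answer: -3361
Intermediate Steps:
f(d, H) = 0 (f(d, H) = (⅓)*0 = 0)
w(x, a) = a*x
h(u) = -5 (h(u) = -7 + 2 = -5)
8482 + (-11568 - (-55*h(E(5, 0)) + w(8, f(o, -3)))) = 8482 + (-11568 - (-55*(-5) + 0*8)) = 8482 + (-11568 - (275 + 0)) = 8482 + (-11568 - 1*275) = 8482 + (-11568 - 275) = 8482 - 11843 = -3361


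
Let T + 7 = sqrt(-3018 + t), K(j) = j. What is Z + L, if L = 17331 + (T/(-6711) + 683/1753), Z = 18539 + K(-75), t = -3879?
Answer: 421110685369/11764383 - 11*I*sqrt(57)/6711 ≈ 35795.0 - 0.012375*I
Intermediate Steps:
T = -7 + 11*I*sqrt(57) (T = -7 + sqrt(-3018 - 3879) = -7 + sqrt(-6897) = -7 + 11*I*sqrt(57) ≈ -7.0 + 83.048*I)
Z = 18464 (Z = 18539 - 75 = 18464)
L = 203893117657/11764383 - 11*I*sqrt(57)/6711 (L = 17331 + ((-7 + 11*I*sqrt(57))/(-6711) + 683/1753) = 17331 + ((-7 + 11*I*sqrt(57))*(-1/6711) + 683*(1/1753)) = 17331 + ((7/6711 - 11*I*sqrt(57)/6711) + 683/1753) = 17331 + (4595884/11764383 - 11*I*sqrt(57)/6711) = 203893117657/11764383 - 11*I*sqrt(57)/6711 ≈ 17331.0 - 0.012375*I)
Z + L = 18464 + (203893117657/11764383 - 11*I*sqrt(57)/6711) = 421110685369/11764383 - 11*I*sqrt(57)/6711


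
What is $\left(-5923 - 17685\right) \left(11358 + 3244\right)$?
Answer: $-344724016$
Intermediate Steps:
$\left(-5923 - 17685\right) \left(11358 + 3244\right) = \left(-23608\right) 14602 = -344724016$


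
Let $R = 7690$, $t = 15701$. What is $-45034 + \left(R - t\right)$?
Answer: $-53045$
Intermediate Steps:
$-45034 + \left(R - t\right) = -45034 + \left(7690 - 15701\right) = -45034 - 8011 = -53045$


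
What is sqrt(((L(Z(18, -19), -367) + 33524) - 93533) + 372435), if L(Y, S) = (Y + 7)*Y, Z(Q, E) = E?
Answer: sqrt(312654) ≈ 559.15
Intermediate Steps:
L(Y, S) = Y*(7 + Y) (L(Y, S) = (7 + Y)*Y = Y*(7 + Y))
sqrt(((L(Z(18, -19), -367) + 33524) - 93533) + 372435) = sqrt(((-19*(7 - 19) + 33524) - 93533) + 372435) = sqrt(((-19*(-12) + 33524) - 93533) + 372435) = sqrt(((228 + 33524) - 93533) + 372435) = sqrt((33752 - 93533) + 372435) = sqrt(-59781 + 372435) = sqrt(312654)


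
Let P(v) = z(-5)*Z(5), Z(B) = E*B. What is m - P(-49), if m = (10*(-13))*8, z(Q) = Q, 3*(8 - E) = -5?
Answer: -2395/3 ≈ -798.33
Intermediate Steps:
E = 29/3 (E = 8 - ⅓*(-5) = 8 + 5/3 = 29/3 ≈ 9.6667)
Z(B) = 29*B/3
m = -1040 (m = -130*8 = -1040)
P(v) = -725/3 (P(v) = -145*5/3 = -5*145/3 = -725/3)
m - P(-49) = -1040 - 1*(-725/3) = -1040 + 725/3 = -2395/3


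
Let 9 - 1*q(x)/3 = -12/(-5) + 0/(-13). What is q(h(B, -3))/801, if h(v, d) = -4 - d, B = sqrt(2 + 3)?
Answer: 11/445 ≈ 0.024719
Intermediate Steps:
B = sqrt(5) ≈ 2.2361
q(x) = 99/5 (q(x) = 27 - 3*(-12/(-5) + 0/(-13)) = 27 - 3*(-12*(-1/5) + 0*(-1/13)) = 27 - 3*(12/5 + 0) = 27 - 3*12/5 = 27 - 36/5 = 99/5)
q(h(B, -3))/801 = (99/5)/801 = (99/5)*(1/801) = 11/445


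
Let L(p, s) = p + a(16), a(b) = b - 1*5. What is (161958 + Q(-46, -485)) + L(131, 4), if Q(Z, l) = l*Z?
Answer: 184410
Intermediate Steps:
Q(Z, l) = Z*l
a(b) = -5 + b (a(b) = b - 5 = -5 + b)
L(p, s) = 11 + p (L(p, s) = p + (-5 + 16) = p + 11 = 11 + p)
(161958 + Q(-46, -485)) + L(131, 4) = (161958 - 46*(-485)) + (11 + 131) = (161958 + 22310) + 142 = 184268 + 142 = 184410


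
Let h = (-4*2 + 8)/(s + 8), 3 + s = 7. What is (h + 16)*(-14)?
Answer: -224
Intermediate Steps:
s = 4 (s = -3 + 7 = 4)
h = 0 (h = (-4*2 + 8)/(4 + 8) = (-8 + 8)/12 = 0*(1/12) = 0)
(h + 16)*(-14) = (0 + 16)*(-14) = 16*(-14) = -224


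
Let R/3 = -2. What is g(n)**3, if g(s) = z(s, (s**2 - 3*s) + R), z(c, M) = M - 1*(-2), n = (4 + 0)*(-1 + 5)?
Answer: 8489664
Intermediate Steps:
R = -6 (R = 3*(-2) = -6)
n = 16 (n = 4*4 = 16)
z(c, M) = 2 + M (z(c, M) = M + 2 = 2 + M)
g(s) = -4 + s**2 - 3*s (g(s) = 2 + ((s**2 - 3*s) - 6) = 2 + (-6 + s**2 - 3*s) = -4 + s**2 - 3*s)
g(n)**3 = (-4 + 16**2 - 3*16)**3 = (-4 + 256 - 48)**3 = 204**3 = 8489664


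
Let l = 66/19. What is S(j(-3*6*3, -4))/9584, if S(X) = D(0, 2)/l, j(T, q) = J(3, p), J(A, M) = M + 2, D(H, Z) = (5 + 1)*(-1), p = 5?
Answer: -19/105424 ≈ -0.00018022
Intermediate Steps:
D(H, Z) = -6 (D(H, Z) = 6*(-1) = -6)
l = 66/19 (l = 66*(1/19) = 66/19 ≈ 3.4737)
J(A, M) = 2 + M
j(T, q) = 7 (j(T, q) = 2 + 5 = 7)
S(X) = -19/11 (S(X) = -6/66/19 = -6*19/66 = -19/11)
S(j(-3*6*3, -4))/9584 = -19/11/9584 = -19/11*1/9584 = -19/105424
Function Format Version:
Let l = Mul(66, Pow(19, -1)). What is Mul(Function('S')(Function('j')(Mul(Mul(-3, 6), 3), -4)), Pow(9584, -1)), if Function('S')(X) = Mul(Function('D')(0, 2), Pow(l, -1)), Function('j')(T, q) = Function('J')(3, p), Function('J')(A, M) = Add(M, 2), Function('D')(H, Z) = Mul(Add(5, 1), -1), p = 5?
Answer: Rational(-19, 105424) ≈ -0.00018022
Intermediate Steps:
Function('D')(H, Z) = -6 (Function('D')(H, Z) = Mul(6, -1) = -6)
l = Rational(66, 19) (l = Mul(66, Rational(1, 19)) = Rational(66, 19) ≈ 3.4737)
Function('J')(A, M) = Add(2, M)
Function('j')(T, q) = 7 (Function('j')(T, q) = Add(2, 5) = 7)
Function('S')(X) = Rational(-19, 11) (Function('S')(X) = Mul(-6, Pow(Rational(66, 19), -1)) = Mul(-6, Rational(19, 66)) = Rational(-19, 11))
Mul(Function('S')(Function('j')(Mul(Mul(-3, 6), 3), -4)), Pow(9584, -1)) = Mul(Rational(-19, 11), Pow(9584, -1)) = Mul(Rational(-19, 11), Rational(1, 9584)) = Rational(-19, 105424)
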